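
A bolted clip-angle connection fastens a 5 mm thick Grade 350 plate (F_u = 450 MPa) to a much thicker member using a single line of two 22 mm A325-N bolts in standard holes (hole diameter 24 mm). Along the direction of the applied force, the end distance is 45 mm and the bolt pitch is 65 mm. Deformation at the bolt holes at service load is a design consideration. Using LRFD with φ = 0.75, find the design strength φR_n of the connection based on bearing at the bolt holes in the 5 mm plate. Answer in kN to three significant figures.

150 kN

Per bolt r_n = 1.2 l_c t F_u ≤ 2.4 d t F_u; upper limit = 2.4 × 22 × 5 × 450 / 1000 = 118.8 kN.
Edge bolt: l_c = 45 − 24/2 = 33 mm → 1.2 × 33 × 5 × 450 / 1000 = 89.1 → r_n = 89.1 kN.
Interior bolts: l_c = 65 − 24 = 41 mm → 1.2 × 41 × 5 × 450 / 1000 = 110.7 → r_n = 110.7 kN.
R_n = 1 × 89.1 + 1 × 110.7 = 199.8 kN.
Design strength φR_n = 0.75 × 199.8 = 150 kN.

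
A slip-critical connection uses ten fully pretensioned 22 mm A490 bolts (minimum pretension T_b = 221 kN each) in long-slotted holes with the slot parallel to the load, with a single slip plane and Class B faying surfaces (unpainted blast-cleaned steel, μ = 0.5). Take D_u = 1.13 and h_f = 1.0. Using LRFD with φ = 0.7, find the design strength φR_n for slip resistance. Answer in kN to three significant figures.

R_n = μ · D_u · h_f · T_b · n_s · n_b = 0.5 × 1.13 × 1.0 × 221 × 1 × 10 = 1249 kN.
Design strength φR_n = 0.7 × 1249 = 874 kN.

874 kN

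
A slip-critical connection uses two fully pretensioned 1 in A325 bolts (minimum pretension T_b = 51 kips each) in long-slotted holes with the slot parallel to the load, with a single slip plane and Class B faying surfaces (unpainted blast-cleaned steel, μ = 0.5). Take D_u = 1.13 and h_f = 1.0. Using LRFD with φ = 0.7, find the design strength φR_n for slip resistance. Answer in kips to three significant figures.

40.3 kips

R_n = μ · D_u · h_f · T_b · n_s · n_b = 0.5 × 1.13 × 1.0 × 51 × 1 × 2 = 57.63 kips.
Design strength φR_n = 0.7 × 57.63 = 40.3 kips.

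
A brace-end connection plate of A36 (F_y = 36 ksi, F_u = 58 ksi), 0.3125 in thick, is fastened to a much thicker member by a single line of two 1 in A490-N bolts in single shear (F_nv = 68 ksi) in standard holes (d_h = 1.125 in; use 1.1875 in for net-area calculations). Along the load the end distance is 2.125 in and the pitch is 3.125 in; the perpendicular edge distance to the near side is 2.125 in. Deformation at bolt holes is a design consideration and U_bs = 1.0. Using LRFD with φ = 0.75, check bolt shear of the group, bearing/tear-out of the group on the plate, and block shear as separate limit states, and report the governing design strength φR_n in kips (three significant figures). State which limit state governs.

Bolt shear: A_b = π·1²/4 = 0.7854 in²; R_n = 68 × 0.7854 × 2 × 1 = 106.8 kips → 0.75 × 106.8 = 80.1 kips.
Bearing: edge l_c = 1.562, r_n = 33.98 kips; interior l_c = 2, r_n = 43.5 kips; R_n = 33.98 + 1·43.5 = 77.48 kips → 58.1 kips.
Block shear: A_gv = 1.641, A_nv = 1.084, A_nt = 0.4785 in²; R_n = min(0.6F_uA_nv, 0.6F_yA_gv) + U_bs·F_u·A_nt = 63.19 kips → 47.4 kips.
Block shear governs: 47.4 kips.

47.4 kips (block shear governs)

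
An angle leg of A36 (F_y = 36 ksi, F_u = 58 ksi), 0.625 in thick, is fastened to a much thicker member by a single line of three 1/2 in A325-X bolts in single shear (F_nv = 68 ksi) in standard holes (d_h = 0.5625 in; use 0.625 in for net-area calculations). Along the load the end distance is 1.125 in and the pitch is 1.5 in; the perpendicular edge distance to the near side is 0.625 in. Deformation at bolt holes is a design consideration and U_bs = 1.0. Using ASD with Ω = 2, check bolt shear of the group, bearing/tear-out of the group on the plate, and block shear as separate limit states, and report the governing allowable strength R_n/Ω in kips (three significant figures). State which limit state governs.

Bolt shear: A_b = π·0.5²/4 = 0.1963 in²; R_n = 68 × 0.1963 × 3 × 1 = 40.06 kips → 40.06 / 2 = 20 kips.
Bearing: edge l_c = 0.8438, r_n = 36.7 kips; interior l_c = 0.9375, r_n = 40.78 kips; R_n = 36.7 + 2·40.78 = 118.3 kips → 59.1 kips.
Block shear: A_gv = 2.578, A_nv = 1.602, A_nt = 0.1953 in²; R_n = min(0.6F_uA_nv, 0.6F_yA_gv) + U_bs·F_u·A_nt = 67.02 kips → 33.5 kips.
Bolt shear governs: 20 kips.

20 kips (bolt shear governs)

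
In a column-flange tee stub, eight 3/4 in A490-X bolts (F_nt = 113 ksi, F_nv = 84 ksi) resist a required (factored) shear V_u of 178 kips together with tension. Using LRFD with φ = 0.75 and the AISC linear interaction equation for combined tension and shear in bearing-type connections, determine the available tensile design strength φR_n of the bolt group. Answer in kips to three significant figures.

150 kips

A_b = π·0.75²/4 = 0.4418 in²; f_rv = 178 / (8 × 0.4418) = 50.36 ksi.
F'_nt = 1.3 F_nt − (F_nt / φF_nv) f_rv = 1.3·113 − (113/(0.75·84))·50.36 = 56.57 ksi, capped at F_nt → F'_nt = 56.57 ksi.
R_n = F'_nt · A_b · n = 56.57 × 0.4418 × 8 = 199.9 kips.
Design strength φR_n = 0.75 × 199.9 = 150 kips.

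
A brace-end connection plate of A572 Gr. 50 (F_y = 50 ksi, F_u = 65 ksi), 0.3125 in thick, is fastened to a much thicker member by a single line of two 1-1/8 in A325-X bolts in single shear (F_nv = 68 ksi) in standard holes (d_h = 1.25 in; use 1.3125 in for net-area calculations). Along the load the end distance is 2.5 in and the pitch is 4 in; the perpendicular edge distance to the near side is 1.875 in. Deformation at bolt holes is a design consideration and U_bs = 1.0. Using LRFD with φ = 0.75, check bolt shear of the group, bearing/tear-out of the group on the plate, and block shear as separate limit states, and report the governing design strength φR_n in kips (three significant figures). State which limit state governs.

Bolt shear: A_b = π·1.125²/4 = 0.994 in²; R_n = 68 × 0.994 × 2 × 1 = 135.2 kips → 0.75 × 135.2 = 101 kips.
Bearing: edge l_c = 1.875, r_n = 45.7 kips; interior l_c = 2.75, r_n = 54.84 kips; R_n = 45.7 + 1·54.84 = 100.5 kips → 75.4 kips.
Block shear: A_gv = 2.031, A_nv = 1.416, A_nt = 0.3809 in²; R_n = min(0.6F_uA_nv, 0.6F_yA_gv) + U_bs·F_u·A_nt = 79.98 kips → 60 kips.
Block shear governs: 60 kips.

60 kips (block shear governs)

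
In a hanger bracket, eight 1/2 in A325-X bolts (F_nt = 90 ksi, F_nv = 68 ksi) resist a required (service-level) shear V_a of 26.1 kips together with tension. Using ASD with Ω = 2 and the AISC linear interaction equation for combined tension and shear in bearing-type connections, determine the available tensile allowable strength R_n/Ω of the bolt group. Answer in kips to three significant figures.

A_b = π·0.5²/4 = 0.1963 in²; f_rv = 26.1 / (8 × 0.1963) = 16.62 ksi.
F'_nt = 1.3 F_nt − (Ω F_nt / F_nv) f_rv = 1.3·90 − (2·90/68)·16.62 = 73.02 ksi, capped at F_nt → F'_nt = 73.02 ksi.
R_n = F'_nt · A_b · n = 73.02 × 0.1963 × 8 = 114.7 kips.
Allowable strength R_n/Ω = 114.7 / 2 = 57.3 kips.

57.3 kips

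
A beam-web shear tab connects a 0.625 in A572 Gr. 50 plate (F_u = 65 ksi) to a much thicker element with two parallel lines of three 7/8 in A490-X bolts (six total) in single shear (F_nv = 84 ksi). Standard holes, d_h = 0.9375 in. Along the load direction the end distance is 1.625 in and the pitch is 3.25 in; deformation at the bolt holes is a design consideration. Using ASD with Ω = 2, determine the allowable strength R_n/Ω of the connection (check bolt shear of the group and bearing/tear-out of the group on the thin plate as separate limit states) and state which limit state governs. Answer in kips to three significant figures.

152 kips (bolt shear governs)

Bolt shear: A_b = π·0.875²/4 = 0.6013 in²; R_n = 84 × 0.6013 × 6 × 1 = 303.1 kips → 303.1 / 2 = 152 kips.
Bearing (1.2 l_c t F_u ≤ 2.4 d t F_u): upper limit = 2.4·0.875·0.625·65 = 85.31 kips.
  Edge l_c = 1.625 − 0.9375/2 = 1.156 → r_n = 56.37 kips; interior l_c = 3.25 − 0.9375 = 2.312 → r_n = 85.31 kips.
  R_n,bearing = 2·56.37 + 4·85.31 = 454 kips → 454 / 2 = 227 kips.
Bolt shear governs: 152 kips.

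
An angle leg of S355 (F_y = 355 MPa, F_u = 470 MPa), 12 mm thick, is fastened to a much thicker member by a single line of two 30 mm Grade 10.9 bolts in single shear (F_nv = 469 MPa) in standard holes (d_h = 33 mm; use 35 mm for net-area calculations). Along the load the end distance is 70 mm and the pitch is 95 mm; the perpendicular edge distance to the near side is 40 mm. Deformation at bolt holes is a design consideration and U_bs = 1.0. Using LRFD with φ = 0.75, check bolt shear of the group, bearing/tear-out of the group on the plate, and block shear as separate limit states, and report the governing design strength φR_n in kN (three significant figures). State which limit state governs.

Bolt shear: A_b = π·30²/4 = 706.9 mm²; R_n = 469 × 706.9 × 2 × 1 / 1000 = 663 kN → 0.75 × 663 = 497 kN.
Bearing: edge l_c = 53.5, r_n = 362.1 kN; interior l_c = 62, r_n = 406.1 kN; R_n = 362.1 + 1·406.1 = 768.2 kN → 576 kN.
Block shear: A_gv = 1980, A_nv = 1350, A_nt = 270 mm²; R_n = min(0.6F_uA_nv, 0.6F_yA_gv) + U_bs·F_u·A_nt = 507.6 kN → 381 kN.
Block shear governs: 381 kN.

381 kN (block shear governs)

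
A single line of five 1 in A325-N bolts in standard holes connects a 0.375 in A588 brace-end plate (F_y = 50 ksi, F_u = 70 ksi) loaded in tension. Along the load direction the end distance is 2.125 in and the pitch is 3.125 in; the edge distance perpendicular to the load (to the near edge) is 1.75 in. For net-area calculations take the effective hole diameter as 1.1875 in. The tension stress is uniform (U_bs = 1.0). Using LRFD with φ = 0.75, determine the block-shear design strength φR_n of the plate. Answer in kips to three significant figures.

132 kips

Shear plane L_v = 2.125 + 4·3.125 = 14.62 in; A_gv = 14.62 × 0.375 = 5.484 in².
A_nv = (14.62 − 4.5·1.1875) × 0.375 = 3.48 in².
A_nt = (1.75 − 0.5·1.1875) × 0.375 = 0.4336 in².
0.6 F_u A_nv = 146.2 kips; 0.6 F_y A_gv = 164.5 kips → shear rupture governs the shear term.
R_n = 146.2 + 1.0 × 70 × 0.4336 = 176.5 kips.
Design strength φR_n = 0.75 × 176.5 = 132 kips.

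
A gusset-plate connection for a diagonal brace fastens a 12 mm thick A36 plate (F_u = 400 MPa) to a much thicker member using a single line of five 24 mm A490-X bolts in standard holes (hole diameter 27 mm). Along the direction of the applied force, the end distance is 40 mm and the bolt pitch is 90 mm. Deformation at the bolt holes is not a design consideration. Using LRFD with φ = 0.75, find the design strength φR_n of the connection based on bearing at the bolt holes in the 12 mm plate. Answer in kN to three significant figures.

1180 kN

Per bolt r_n = 1.5 l_c t F_u ≤ 3.0 d t F_u; upper limit = 3.0 × 24 × 12 × 400 / 1000 = 345.6 kN.
Edge bolt: l_c = 40 − 27/2 = 26.5 mm → 1.5 × 26.5 × 12 × 400 / 1000 = 190.8 → r_n = 190.8 kN.
Interior bolts: l_c = 90 − 27 = 63 mm → 1.5 × 63 × 12 × 400 / 1000 = 453.6 → r_n = 345.6 kN.
R_n = 1 × 190.8 + 4 × 345.6 = 1573 kN.
Design strength φR_n = 0.75 × 1573 = 1180 kN.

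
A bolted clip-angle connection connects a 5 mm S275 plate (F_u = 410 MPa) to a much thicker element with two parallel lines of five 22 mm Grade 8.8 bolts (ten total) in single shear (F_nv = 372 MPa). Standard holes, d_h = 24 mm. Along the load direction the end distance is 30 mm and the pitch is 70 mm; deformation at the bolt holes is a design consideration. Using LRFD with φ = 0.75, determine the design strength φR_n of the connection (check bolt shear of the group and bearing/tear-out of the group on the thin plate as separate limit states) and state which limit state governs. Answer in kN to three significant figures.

Bolt shear: A_b = π·22²/4 = 380.1 mm²; R_n = 372 × 380.1 × 10 × 1 / 1000 = 1414 kN → 0.75 × 1414 = 1060 kN.
Bearing (1.2 l_c t F_u ≤ 2.4 d t F_u): upper limit = 2.4·22·5·410 / 1000 = 108.2 kN.
  Edge l_c = 30 − 24/2 = 18 → r_n = 44.28 kN; interior l_c = 70 − 24 = 46 → r_n = 108.2 kN.
  R_n,bearing = 2·44.28 + 8·108.2 = 954.5 kN → 0.75 × 954.5 = 716 kN.
Bearing governs: 716 kN.

716 kN (bearing governs)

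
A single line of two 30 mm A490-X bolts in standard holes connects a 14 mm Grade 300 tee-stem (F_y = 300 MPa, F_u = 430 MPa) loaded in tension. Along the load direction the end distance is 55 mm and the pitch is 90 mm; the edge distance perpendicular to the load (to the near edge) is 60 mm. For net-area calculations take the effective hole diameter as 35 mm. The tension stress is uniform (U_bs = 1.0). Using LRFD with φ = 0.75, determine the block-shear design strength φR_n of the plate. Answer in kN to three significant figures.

Shear plane L_v = 55 + 1·90 = 145 mm; A_gv = 145 × 14 = 2030 mm².
A_nv = (145 − 1.5·35) × 14 = 1295 mm².
A_nt = (60 − 0.5·35) × 14 = 595 mm².
0.6 F_u A_nv = 334.1 kN; 0.6 F_y A_gv = 365.4 kN → shear rupture governs the shear term.
R_n = 334.1 + 1.0 × 430 × 595 / 1000 = 590 kN.
Design strength φR_n = 0.75 × 590 = 442 kN.

442 kN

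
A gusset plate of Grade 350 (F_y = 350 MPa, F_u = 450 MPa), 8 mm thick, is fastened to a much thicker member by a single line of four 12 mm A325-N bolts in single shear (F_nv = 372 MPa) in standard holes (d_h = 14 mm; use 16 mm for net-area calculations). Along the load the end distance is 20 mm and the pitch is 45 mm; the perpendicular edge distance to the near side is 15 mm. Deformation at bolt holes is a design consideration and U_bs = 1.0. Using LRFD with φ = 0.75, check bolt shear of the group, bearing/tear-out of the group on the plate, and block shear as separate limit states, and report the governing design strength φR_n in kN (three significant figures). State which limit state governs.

126 kN (bolt shear governs)

Bolt shear: A_b = π·12²/4 = 113.1 mm²; R_n = 372 × 113.1 × 4 × 1 / 1000 = 168.3 kN → 0.75 × 168.3 = 126 kN.
Bearing: edge l_c = 13, r_n = 56.16 kN; interior l_c = 31, r_n = 103.7 kN; R_n = 56.16 + 3·103.7 = 367.2 kN → 275 kN.
Block shear: A_gv = 1240, A_nv = 792, A_nt = 56 mm²; R_n = min(0.6F_uA_nv, 0.6F_yA_gv) + U_bs·F_u·A_nt = 239 kN → 179 kN.
Bolt shear governs: 126 kN.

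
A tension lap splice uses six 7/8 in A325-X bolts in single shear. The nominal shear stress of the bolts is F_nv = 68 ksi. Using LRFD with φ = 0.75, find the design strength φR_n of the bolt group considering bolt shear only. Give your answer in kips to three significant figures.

184 kips

A_b = π × 0.875² / 4 = 0.6013 in².
R_n = F_nv · A_b · n · n_s = 68 × 0.6013 × 6 × 1 = 245.3 kips.
Design strength φR_n = 0.75 × 245.3 = 184 kips.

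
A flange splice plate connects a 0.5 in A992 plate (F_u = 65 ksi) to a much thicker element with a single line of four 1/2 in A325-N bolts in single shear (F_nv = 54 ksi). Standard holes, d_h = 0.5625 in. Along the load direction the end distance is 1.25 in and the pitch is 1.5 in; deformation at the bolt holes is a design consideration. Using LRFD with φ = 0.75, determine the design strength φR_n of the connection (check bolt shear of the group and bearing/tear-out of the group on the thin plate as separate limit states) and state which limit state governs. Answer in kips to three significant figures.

31.8 kips (bolt shear governs)

Bolt shear: A_b = π·0.5²/4 = 0.1963 in²; R_n = 54 × 0.1963 × 4 × 1 = 42.41 kips → 0.75 × 42.41 = 31.8 kips.
Bearing (1.2 l_c t F_u ≤ 2.4 d t F_u): upper limit = 2.4·0.5·0.5·65 = 39 kips.
  Edge l_c = 1.25 − 0.5625/2 = 0.9688 → r_n = 37.78 kips; interior l_c = 1.5 − 0.5625 = 0.9375 → r_n = 36.56 kips.
  R_n,bearing = 1·37.78 + 3·36.56 = 147.5 kips → 0.75 × 147.5 = 111 kips.
Bolt shear governs: 31.8 kips.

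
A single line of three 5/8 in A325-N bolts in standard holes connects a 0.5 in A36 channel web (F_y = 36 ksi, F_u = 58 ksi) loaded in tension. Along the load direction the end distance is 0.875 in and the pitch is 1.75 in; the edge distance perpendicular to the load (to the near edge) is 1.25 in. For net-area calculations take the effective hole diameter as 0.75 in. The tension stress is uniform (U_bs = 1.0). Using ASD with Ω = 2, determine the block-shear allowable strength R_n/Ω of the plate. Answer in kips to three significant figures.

Shear plane L_v = 0.875 + 2·1.75 = 4.375 in; A_gv = 4.375 × 0.5 = 2.188 in².
A_nv = (4.375 − 2.5·0.75) × 0.5 = 1.25 in².
A_nt = (1.25 − 0.5·0.75) × 0.5 = 0.4375 in².
0.6 F_u A_nv = 43.5 kips; 0.6 F_y A_gv = 47.25 kips → shear rupture governs the shear term.
R_n = 43.5 + 1.0 × 58 × 0.4375 = 68.88 kips.
Allowable strength R_n/Ω = 68.88 / 2 = 34.4 kips.

34.4 kips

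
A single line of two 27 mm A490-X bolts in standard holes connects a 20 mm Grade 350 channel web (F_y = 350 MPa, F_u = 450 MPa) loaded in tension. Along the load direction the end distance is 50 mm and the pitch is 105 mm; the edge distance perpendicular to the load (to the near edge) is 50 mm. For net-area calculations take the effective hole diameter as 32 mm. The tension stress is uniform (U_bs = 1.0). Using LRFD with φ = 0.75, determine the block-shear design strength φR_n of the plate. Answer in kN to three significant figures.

Shear plane L_v = 50 + 1·105 = 155 mm; A_gv = 155 × 20 = 3100 mm².
A_nv = (155 − 1.5·32) × 20 = 2140 mm².
A_nt = (50 − 0.5·32) × 20 = 680 mm².
0.6 F_u A_nv = 577.8 kN; 0.6 F_y A_gv = 651 kN → shear rupture governs the shear term.
R_n = 577.8 + 1.0 × 450 × 680 / 1000 = 883.8 kN.
Design strength φR_n = 0.75 × 883.8 = 663 kN.

663 kN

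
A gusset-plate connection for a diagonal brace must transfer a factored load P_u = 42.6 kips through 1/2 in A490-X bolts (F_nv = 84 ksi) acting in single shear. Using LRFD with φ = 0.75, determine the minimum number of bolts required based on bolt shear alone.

4 bolts

A_b = π·0.5²/4 = 0.1963 in².
Per-bolt design strength φR_n = 0.75 × 84 × 0.1963 × 1 = 12.37 kips.
n ≥ 42.6 / 12.37 = 3.444 → use 4 bolts.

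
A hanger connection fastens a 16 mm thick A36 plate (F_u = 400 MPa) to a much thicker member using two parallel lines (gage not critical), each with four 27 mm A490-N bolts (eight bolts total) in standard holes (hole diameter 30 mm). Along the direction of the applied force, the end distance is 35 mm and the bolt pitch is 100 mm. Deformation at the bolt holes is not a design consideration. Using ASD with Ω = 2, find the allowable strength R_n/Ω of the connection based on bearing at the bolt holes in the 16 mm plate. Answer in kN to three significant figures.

Per bolt r_n = 1.5 l_c t F_u ≤ 3.0 d t F_u; upper limit = 3.0 × 27 × 16 × 400 / 1000 = 518.4 kN.
Edge bolt: l_c = 35 − 30/2 = 20 mm → 1.5 × 20 × 16 × 400 / 1000 = 192 → r_n = 192 kN.
Interior bolts: l_c = 100 − 30 = 70 mm → 1.5 × 70 × 16 × 400 / 1000 = 672 → r_n = 518.4 kN.
R_n = 2 × 192 + 6 × 518.4 = 3494 kN.
Allowable strength R_n/Ω = 3494 / 2 = 1750 kN.

1750 kN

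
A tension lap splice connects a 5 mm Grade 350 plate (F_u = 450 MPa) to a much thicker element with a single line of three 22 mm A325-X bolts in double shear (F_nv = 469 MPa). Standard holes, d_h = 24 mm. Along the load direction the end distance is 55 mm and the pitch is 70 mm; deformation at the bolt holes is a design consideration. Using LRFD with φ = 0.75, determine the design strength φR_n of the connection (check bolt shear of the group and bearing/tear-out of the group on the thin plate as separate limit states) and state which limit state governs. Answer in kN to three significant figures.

265 kN (bearing governs)

Bolt shear: A_b = π·22²/4 = 380.1 mm²; R_n = 469 × 380.1 × 3 × 2 / 1000 = 1070 kN → 0.75 × 1070 = 802 kN.
Bearing (1.2 l_c t F_u ≤ 2.4 d t F_u): upper limit = 2.4·22·5·450 / 1000 = 118.8 kN.
  Edge l_c = 55 − 24/2 = 43 → r_n = 116.1 kN; interior l_c = 70 − 24 = 46 → r_n = 118.8 kN.
  R_n,bearing = 1·116.1 + 2·118.8 = 353.7 kN → 0.75 × 353.7 = 265 kN.
Bearing governs: 265 kN.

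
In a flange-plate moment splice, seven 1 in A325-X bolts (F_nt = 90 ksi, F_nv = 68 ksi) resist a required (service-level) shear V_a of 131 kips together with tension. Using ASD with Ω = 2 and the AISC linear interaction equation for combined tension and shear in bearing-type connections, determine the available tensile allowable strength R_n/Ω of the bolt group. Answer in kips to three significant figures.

148 kips

A_b = π·1²/4 = 0.7854 in²; f_rv = 131 / (7 × 0.7854) = 23.83 ksi.
F'_nt = 1.3 F_nt − (Ω F_nt / F_nv) f_rv = 1.3·90 − (2·90/68)·23.83 = 53.93 ksi, capped at F_nt → F'_nt = 53.93 ksi.
R_n = F'_nt · A_b · n = 53.93 × 0.7854 × 7 = 296.5 kips.
Allowable strength R_n/Ω = 296.5 / 2 = 148 kips.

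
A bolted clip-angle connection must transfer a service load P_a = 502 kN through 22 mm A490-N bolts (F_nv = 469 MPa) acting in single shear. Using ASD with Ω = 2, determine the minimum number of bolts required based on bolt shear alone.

A_b = π·22²/4 = 380.1 mm².
Per-bolt allowable strength R_n/Ω = 469 × 380.1 × 1 / 1000 / 2 = 89.14 kN.
n ≥ 502 / 89.14 = 5.632 → use 6 bolts.

6 bolts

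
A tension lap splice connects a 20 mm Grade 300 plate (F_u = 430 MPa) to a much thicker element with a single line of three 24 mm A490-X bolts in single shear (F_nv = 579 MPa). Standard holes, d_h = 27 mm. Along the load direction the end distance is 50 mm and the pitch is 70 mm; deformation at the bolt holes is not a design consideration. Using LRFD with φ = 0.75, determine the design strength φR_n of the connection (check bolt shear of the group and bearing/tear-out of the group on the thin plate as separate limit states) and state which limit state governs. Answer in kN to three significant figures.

589 kN (bolt shear governs)

Bolt shear: A_b = π·24²/4 = 452.4 mm²; R_n = 579 × 452.4 × 3 × 1 / 1000 = 785.8 kN → 0.75 × 785.8 = 589 kN.
Bearing (1.5 l_c t F_u ≤ 3.0 d t F_u): upper limit = 3.0·24·20·430 / 1000 = 619.2 kN.
  Edge l_c = 50 − 27/2 = 36.5 → r_n = 470.9 kN; interior l_c = 70 − 27 = 43 → r_n = 554.7 kN.
  R_n,bearing = 1·470.9 + 2·554.7 = 1580 kN → 0.75 × 1580 = 1190 kN.
Bolt shear governs: 589 kN.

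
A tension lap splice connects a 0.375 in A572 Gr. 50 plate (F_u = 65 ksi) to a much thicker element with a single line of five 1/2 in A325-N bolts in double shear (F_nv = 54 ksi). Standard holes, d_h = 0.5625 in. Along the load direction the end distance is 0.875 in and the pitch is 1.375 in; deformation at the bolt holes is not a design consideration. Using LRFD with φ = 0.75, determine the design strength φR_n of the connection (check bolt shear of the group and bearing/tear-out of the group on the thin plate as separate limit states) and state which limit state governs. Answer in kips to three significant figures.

Bolt shear: A_b = π·0.5²/4 = 0.1963 in²; R_n = 54 × 0.1963 × 5 × 2 = 106 kips → 0.75 × 106 = 79.5 kips.
Bearing (1.5 l_c t F_u ≤ 3.0 d t F_u): upper limit = 3.0·0.5·0.375·65 = 36.56 kips.
  Edge l_c = 0.875 − 0.5625/2 = 0.5938 → r_n = 21.71 kips; interior l_c = 1.375 − 0.5625 = 0.8125 → r_n = 29.71 kips.
  R_n,bearing = 1·21.71 + 4·29.71 = 140.5 kips → 0.75 × 140.5 = 105 kips.
Bolt shear governs: 79.5 kips.

79.5 kips (bolt shear governs)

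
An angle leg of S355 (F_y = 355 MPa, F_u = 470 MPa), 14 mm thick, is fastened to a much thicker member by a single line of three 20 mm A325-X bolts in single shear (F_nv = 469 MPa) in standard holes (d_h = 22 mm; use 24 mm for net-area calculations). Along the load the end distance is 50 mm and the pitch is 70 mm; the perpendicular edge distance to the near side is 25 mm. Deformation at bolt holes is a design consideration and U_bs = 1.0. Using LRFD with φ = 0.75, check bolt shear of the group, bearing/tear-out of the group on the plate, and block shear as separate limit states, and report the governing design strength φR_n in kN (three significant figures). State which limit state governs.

Bolt shear: A_b = π·20²/4 = 314.2 mm²; R_n = 469 × 314.2 × 3 × 1 / 1000 = 442 kN → 0.75 × 442 = 332 kN.
Bearing: edge l_c = 39, r_n = 307.9 kN; interior l_c = 48, r_n = 315.8 kN; R_n = 307.9 + 2·315.8 = 939.6 kN → 705 kN.
Block shear: A_gv = 2660, A_nv = 1820, A_nt = 182 mm²; R_n = min(0.6F_uA_nv, 0.6F_yA_gv) + U_bs·F_u·A_nt = 598.8 kN → 449 kN.
Bolt shear governs: 332 kN.

332 kN (bolt shear governs)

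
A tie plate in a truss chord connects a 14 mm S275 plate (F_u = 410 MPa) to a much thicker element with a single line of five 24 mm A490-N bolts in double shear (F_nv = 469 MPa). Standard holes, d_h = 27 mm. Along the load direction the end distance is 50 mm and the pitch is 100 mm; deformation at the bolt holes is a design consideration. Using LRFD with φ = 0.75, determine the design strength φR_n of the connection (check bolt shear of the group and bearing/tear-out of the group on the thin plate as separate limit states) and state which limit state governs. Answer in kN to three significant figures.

Bolt shear: A_b = π·24²/4 = 452.4 mm²; R_n = 469 × 452.4 × 5 × 2 / 1000 = 2122 kN → 0.75 × 2122 = 1590 kN.
Bearing (1.2 l_c t F_u ≤ 2.4 d t F_u): upper limit = 2.4·24·14·410 / 1000 = 330.6 kN.
  Edge l_c = 50 − 27/2 = 36.5 → r_n = 251.4 kN; interior l_c = 100 − 27 = 73 → r_n = 330.6 kN.
  R_n,bearing = 1·251.4 + 4·330.6 = 1574 kN → 0.75 × 1574 = 1180 kN.
Bearing governs: 1180 kN.

1180 kN (bearing governs)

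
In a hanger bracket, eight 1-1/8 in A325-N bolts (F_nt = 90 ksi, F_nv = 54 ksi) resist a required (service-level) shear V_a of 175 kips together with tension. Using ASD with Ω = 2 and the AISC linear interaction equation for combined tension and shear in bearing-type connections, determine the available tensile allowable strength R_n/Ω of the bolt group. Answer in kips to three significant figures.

174 kips

A_b = π·1.125²/4 = 0.994 in²; f_rv = 175 / (8 × 0.994) = 22.01 ksi.
F'_nt = 1.3 F_nt − (Ω F_nt / F_nv) f_rv = 1.3·90 − (2·90/54)·22.01 = 43.64 ksi, capped at F_nt → F'_nt = 43.64 ksi.
R_n = F'_nt · A_b · n = 43.64 × 0.994 × 8 = 347.1 kips.
Allowable strength R_n/Ω = 347.1 / 2 = 174 kips.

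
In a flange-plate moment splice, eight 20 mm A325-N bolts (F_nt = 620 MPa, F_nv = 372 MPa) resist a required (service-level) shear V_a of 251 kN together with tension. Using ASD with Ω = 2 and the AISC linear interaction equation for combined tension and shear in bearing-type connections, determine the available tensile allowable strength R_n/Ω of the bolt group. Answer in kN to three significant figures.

A_b = π·20²/4 = 314.2 mm²; f_rv = 251 × 1000 / (8 × 314.2) = 99.87 MPa.
F'_nt = 1.3 F_nt − (Ω F_nt / F_nv) f_rv = 1.3·620 − (2·620/372)·99.87 = 473.1 MPa, capped at F_nt → F'_nt = 473.1 MPa.
R_n = F'_nt · A_b · n = 473.1 × 314.2 × 8 / 1000 = 1189 kN.
Allowable strength R_n/Ω = 1189 / 2 = 595 kN.

595 kN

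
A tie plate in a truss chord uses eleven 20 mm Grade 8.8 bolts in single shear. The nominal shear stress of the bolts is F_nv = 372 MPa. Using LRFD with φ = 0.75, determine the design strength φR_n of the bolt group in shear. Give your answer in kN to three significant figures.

964 kN

A_b = π × 20² / 4 = 314.2 mm².
R_n = F_nv · A_b · n · n_s = 372 × 314.2 × 11 × 1 / 1000 = 1286 kN.
Design strength φR_n = 0.75 × 1286 = 964 kN.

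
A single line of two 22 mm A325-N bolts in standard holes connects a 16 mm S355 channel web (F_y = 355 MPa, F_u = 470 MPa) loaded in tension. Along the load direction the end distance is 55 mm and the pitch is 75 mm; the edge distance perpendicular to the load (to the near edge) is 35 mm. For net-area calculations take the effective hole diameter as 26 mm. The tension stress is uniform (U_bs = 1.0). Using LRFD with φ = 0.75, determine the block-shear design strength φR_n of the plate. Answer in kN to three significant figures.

432 kN

Shear plane L_v = 55 + 1·75 = 130 mm; A_gv = 130 × 16 = 2080 mm².
A_nv = (130 − 1.5·26) × 16 = 1456 mm².
A_nt = (35 − 0.5·26) × 16 = 352 mm².
0.6 F_u A_nv = 410.6 kN; 0.6 F_y A_gv = 443 kN → shear rupture governs the shear term.
R_n = 410.6 + 1.0 × 470 × 352 / 1000 = 576 kN.
Design strength φR_n = 0.75 × 576 = 432 kN.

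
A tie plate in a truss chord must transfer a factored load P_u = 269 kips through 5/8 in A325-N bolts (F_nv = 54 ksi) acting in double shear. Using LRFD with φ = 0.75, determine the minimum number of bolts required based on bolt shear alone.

A_b = π·0.625²/4 = 0.3068 in².
Per-bolt design strength φR_n = 0.75 × 54 × 0.3068 × 2 = 24.85 kips.
n ≥ 269 / 24.85 = 10.82 → use 11 bolts.

11 bolts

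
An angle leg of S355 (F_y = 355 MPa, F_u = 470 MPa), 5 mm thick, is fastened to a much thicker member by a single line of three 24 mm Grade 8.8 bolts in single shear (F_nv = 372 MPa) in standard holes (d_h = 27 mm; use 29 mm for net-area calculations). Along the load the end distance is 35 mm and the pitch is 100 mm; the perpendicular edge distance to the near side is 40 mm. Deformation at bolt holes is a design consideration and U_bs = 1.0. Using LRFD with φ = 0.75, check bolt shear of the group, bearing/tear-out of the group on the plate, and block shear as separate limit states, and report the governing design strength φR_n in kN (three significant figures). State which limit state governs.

217 kN (block shear governs)

Bolt shear: A_b = π·24²/4 = 452.4 mm²; R_n = 372 × 452.4 × 3 × 1 / 1000 = 504.9 kN → 0.75 × 504.9 = 379 kN.
Bearing: edge l_c = 21.5, r_n = 60.63 kN; interior l_c = 73, r_n = 135.4 kN; R_n = 60.63 + 2·135.4 = 331.4 kN → 249 kN.
Block shear: A_gv = 1175, A_nv = 812.5, A_nt = 127.5 mm²; R_n = min(0.6F_uA_nv, 0.6F_yA_gv) + U_bs·F_u·A_nt = 289.1 kN → 217 kN.
Block shear governs: 217 kN.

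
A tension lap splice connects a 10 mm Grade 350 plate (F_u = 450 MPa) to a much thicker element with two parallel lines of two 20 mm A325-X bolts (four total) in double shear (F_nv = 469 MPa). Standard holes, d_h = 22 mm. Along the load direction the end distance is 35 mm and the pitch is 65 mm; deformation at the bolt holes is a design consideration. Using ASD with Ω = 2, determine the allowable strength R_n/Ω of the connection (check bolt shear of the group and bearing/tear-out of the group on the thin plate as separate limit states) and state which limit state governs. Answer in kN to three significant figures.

Bolt shear: A_b = π·20²/4 = 314.2 mm²; R_n = 469 × 314.2 × 4 × 2 / 1000 = 1179 kN → 1179 / 2 = 589 kN.
Bearing (1.2 l_c t F_u ≤ 2.4 d t F_u): upper limit = 2.4·20·10·450 / 1000 = 216 kN.
  Edge l_c = 35 − 22/2 = 24 → r_n = 129.6 kN; interior l_c = 65 − 22 = 43 → r_n = 216 kN.
  R_n,bearing = 2·129.6 + 2·216 = 691.2 kN → 691.2 / 2 = 346 kN.
Bearing governs: 346 kN.

346 kN (bearing governs)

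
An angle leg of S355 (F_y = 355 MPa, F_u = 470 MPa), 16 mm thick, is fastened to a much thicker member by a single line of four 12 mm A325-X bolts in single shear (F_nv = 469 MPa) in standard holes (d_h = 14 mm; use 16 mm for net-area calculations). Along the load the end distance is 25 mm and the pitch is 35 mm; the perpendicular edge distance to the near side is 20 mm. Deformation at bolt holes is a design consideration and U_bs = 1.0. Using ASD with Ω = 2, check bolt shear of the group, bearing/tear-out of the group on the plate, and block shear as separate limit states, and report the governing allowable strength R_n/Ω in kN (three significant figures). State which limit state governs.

Bolt shear: A_b = π·12²/4 = 113.1 mm²; R_n = 469 × 113.1 × 4 × 1 / 1000 = 212.2 kN → 212.2 / 2 = 106 kN.
Bearing: edge l_c = 18, r_n = 162.4 kN; interior l_c = 21, r_n = 189.5 kN; R_n = 162.4 + 3·189.5 = 730.9 kN → 365 kN.
Block shear: A_gv = 2080, A_nv = 1184, A_nt = 192 mm²; R_n = min(0.6F_uA_nv, 0.6F_yA_gv) + U_bs·F_u·A_nt = 424.1 kN → 212 kN.
Bolt shear governs: 106 kN.

106 kN (bolt shear governs)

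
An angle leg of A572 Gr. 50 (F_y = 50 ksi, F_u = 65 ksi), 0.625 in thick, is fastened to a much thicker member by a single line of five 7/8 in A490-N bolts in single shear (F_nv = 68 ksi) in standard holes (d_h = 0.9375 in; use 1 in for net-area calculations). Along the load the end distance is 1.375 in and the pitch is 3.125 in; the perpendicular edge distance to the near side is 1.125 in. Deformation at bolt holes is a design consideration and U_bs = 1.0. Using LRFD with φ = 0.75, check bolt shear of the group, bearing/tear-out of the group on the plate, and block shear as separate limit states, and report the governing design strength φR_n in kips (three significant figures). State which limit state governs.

153 kips (bolt shear governs)

Bolt shear: A_b = π·0.875²/4 = 0.6013 in²; R_n = 68 × 0.6013 × 5 × 1 = 204.4 kips → 0.75 × 204.4 = 153 kips.
Bearing: edge l_c = 0.9062, r_n = 44.18 kips; interior l_c = 2.188, r_n = 85.31 kips; R_n = 44.18 + 4·85.31 = 385.4 kips → 289 kips.
Block shear: A_gv = 8.672, A_nv = 5.859, A_nt = 0.3906 in²; R_n = min(0.6F_uA_nv, 0.6F_yA_gv) + U_bs·F_u·A_nt = 253.9 kips → 190 kips.
Bolt shear governs: 153 kips.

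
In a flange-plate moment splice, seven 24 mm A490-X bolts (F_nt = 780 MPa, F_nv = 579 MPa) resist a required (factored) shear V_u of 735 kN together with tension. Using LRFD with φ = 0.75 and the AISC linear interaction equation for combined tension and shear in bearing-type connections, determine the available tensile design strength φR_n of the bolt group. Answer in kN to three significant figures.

A_b = π·24²/4 = 452.4 mm²; f_rv = 735 × 1000 / (7 × 452.4) = 232.1 MPa.
F'_nt = 1.3 F_nt − (F_nt / φF_nv) f_rv = 1.3·780 − (780/(0.75·579))·232.1 = 597.1 MPa, capped at F_nt → F'_nt = 597.1 MPa.
R_n = F'_nt · A_b · n = 597.1 × 452.4 × 7 / 1000 = 1891 kN.
Design strength φR_n = 0.75 × 1891 = 1420 kN.

1420 kN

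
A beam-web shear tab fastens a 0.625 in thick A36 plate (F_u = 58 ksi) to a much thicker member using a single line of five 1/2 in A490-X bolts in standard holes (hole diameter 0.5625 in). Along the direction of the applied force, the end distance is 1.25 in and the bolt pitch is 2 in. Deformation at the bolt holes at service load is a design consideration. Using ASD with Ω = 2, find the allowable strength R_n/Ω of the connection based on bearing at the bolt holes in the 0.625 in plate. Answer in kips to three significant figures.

108 kips

Per bolt r_n = 1.2 l_c t F_u ≤ 2.4 d t F_u; upper limit = 2.4 × 0.5 × 0.625 × 58 = 43.5 kips.
Edge bolt: l_c = 1.25 − 0.5625/2 = 0.9688 in → 1.2 × 0.9688 × 0.625 × 58 = 42.14 → r_n = 42.14 kips.
Interior bolts: l_c = 2 − 0.5625 = 1.438 in → 1.2 × 1.438 × 0.625 × 58 = 62.53 → r_n = 43.5 kips.
R_n = 1 × 42.14 + 4 × 43.5 = 216.1 kips.
Allowable strength R_n/Ω = 216.1 / 2 = 108 kips.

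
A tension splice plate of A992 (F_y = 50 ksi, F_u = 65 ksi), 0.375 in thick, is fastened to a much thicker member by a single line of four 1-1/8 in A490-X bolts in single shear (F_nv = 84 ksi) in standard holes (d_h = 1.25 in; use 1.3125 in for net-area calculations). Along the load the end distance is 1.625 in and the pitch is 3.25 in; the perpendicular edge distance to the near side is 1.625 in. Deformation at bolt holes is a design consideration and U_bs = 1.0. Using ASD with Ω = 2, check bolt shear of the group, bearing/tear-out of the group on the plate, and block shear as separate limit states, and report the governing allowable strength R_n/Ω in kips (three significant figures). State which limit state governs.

61.4 kips (block shear governs)

Bolt shear: A_b = π·1.125²/4 = 0.994 in²; R_n = 84 × 0.994 × 4 × 1 = 334 kips → 334 / 2 = 167 kips.
Bearing: edge l_c = 1, r_n = 29.25 kips; interior l_c = 2, r_n = 58.5 kips; R_n = 29.25 + 3·58.5 = 204.7 kips → 102 kips.
Block shear: A_gv = 4.266, A_nv = 2.543, A_nt = 0.3633 in²; R_n = min(0.6F_uA_nv, 0.6F_yA_gv) + U_bs·F_u·A_nt = 122.8 kips → 61.4 kips.
Block shear governs: 61.4 kips.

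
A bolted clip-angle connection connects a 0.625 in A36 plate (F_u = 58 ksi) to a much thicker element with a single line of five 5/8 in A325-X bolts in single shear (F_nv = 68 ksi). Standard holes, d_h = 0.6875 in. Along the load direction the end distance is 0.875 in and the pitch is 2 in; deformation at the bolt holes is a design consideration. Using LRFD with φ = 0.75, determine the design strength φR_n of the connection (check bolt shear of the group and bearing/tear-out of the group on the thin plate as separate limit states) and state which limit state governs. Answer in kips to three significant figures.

Bolt shear: A_b = π·0.625²/4 = 0.3068 in²; R_n = 68 × 0.3068 × 5 × 1 = 104.3 kips → 0.75 × 104.3 = 78.2 kips.
Bearing (1.2 l_c t F_u ≤ 2.4 d t F_u): upper limit = 2.4·0.625·0.625·58 = 54.38 kips.
  Edge l_c = 0.875 − 0.6875/2 = 0.5312 → r_n = 23.11 kips; interior l_c = 2 − 0.6875 = 1.312 → r_n = 54.38 kips.
  R_n,bearing = 1·23.11 + 4·54.38 = 240.6 kips → 0.75 × 240.6 = 180 kips.
Bolt shear governs: 78.2 kips.

78.2 kips (bolt shear governs)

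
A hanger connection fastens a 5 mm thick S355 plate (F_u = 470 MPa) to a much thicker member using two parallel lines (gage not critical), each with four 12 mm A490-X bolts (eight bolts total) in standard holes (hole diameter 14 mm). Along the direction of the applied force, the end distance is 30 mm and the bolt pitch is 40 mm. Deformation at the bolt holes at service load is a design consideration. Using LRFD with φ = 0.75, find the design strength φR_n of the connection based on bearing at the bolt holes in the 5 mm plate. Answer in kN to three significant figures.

Per bolt r_n = 1.2 l_c t F_u ≤ 2.4 d t F_u; upper limit = 2.4 × 12 × 5 × 470 / 1000 = 67.68 kN.
Edge bolt: l_c = 30 − 14/2 = 23 mm → 1.2 × 23 × 5 × 470 / 1000 = 64.86 → r_n = 64.86 kN.
Interior bolts: l_c = 40 − 14 = 26 mm → 1.2 × 26 × 5 × 470 / 1000 = 73.32 → r_n = 67.68 kN.
R_n = 2 × 64.86 + 6 × 67.68 = 535.8 kN.
Design strength φR_n = 0.75 × 535.8 = 402 kN.

402 kN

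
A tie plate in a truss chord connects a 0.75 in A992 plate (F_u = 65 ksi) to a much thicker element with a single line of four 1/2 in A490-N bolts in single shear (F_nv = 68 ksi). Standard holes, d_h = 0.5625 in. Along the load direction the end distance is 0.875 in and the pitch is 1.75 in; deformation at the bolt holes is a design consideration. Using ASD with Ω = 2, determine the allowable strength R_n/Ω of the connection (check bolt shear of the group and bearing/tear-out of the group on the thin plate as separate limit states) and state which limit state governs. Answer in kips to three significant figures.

26.7 kips (bolt shear governs)

Bolt shear: A_b = π·0.5²/4 = 0.1963 in²; R_n = 68 × 0.1963 × 4 × 1 = 53.41 kips → 53.41 / 2 = 26.7 kips.
Bearing (1.2 l_c t F_u ≤ 2.4 d t F_u): upper limit = 2.4·0.5·0.75·65 = 58.5 kips.
  Edge l_c = 0.875 − 0.5625/2 = 0.5938 → r_n = 34.73 kips; interior l_c = 1.75 − 0.5625 = 1.188 → r_n = 58.5 kips.
  R_n,bearing = 1·34.73 + 3·58.5 = 210.2 kips → 210.2 / 2 = 105 kips.
Bolt shear governs: 26.7 kips.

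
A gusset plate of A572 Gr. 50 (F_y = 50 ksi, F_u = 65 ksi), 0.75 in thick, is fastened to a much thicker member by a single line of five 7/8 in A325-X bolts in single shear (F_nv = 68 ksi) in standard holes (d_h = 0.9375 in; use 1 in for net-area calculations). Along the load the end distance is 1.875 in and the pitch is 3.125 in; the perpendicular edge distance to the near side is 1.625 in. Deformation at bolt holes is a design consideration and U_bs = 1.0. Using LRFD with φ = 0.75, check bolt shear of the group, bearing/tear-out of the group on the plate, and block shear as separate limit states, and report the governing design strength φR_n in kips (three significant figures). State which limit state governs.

153 kips (bolt shear governs)

Bolt shear: A_b = π·0.875²/4 = 0.6013 in²; R_n = 68 × 0.6013 × 5 × 1 = 204.4 kips → 0.75 × 204.4 = 153 kips.
Bearing: edge l_c = 1.406, r_n = 82.27 kips; interior l_c = 2.188, r_n = 102.4 kips; R_n = 82.27 + 4·102.4 = 491.8 kips → 369 kips.
Block shear: A_gv = 10.78, A_nv = 7.406, A_nt = 0.8438 in²; R_n = min(0.6F_uA_nv, 0.6F_yA_gv) + U_bs·F_u·A_nt = 343.7 kips → 258 kips.
Bolt shear governs: 153 kips.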